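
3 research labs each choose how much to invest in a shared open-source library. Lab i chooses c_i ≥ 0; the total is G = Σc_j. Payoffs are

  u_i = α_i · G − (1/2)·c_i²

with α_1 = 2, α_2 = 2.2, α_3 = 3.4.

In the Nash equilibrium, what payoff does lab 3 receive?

Lab i's FOC: ∂u_i/∂c_i = α_i − c_i = 0, so c_i* = α_i.
NE contributions = (2, 2.2, 3.4); G = 7.6.
u_3 = α_3·G − ½·(c_3)² = 3.4·7.6 − ½·3.4² = 20.06.

20.06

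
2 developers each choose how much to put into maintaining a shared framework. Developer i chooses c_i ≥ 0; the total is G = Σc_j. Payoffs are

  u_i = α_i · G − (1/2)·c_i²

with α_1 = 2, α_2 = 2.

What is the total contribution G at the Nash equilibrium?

Developer i's FOC: ∂u_i/∂c_i = α_i − c_i = 0, so c_i* = α_i.
NE contributions = (2, 2); G = 4.

4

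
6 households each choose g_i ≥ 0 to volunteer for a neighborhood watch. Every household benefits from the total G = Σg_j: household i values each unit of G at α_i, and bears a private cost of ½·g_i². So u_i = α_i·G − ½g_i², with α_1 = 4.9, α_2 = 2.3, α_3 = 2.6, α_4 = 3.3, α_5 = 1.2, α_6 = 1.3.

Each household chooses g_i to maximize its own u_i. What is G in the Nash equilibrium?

15.6

Household i's FOC: ∂u_i/∂g_i = α_i − g_i = 0, so g_i* = α_i.
NE contributions = (4.9, 2.3, 2.6, 3.3, 1.2, 1.3); G = 15.6.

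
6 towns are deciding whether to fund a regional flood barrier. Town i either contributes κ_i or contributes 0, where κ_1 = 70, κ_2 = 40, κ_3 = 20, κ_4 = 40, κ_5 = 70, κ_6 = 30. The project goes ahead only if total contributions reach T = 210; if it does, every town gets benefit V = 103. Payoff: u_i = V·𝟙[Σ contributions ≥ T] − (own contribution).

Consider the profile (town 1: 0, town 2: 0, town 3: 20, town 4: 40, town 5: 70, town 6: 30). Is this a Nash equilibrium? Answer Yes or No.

Total = 160 < 210: not provided.
Town 1 (pledges 0, payoff 0): pledging 70 → total 230, payoff 33. Profitable deviation.

No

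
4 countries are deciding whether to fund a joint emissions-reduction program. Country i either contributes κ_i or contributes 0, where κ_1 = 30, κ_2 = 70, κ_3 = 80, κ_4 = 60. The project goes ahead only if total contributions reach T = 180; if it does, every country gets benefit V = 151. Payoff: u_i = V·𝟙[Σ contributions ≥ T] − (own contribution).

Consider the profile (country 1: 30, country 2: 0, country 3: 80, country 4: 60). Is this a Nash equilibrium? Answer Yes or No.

No

Total = 170 < 180: not provided.
Country 1 (pledges 30, payoff -30): dropping to 0 → total 140, payoff 0. Profitable deviation.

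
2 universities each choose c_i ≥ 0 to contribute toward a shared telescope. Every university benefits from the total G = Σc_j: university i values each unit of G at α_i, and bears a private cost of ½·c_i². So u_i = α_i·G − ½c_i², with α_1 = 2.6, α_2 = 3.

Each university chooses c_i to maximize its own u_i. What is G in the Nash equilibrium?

University i's FOC: ∂u_i/∂c_i = α_i − c_i = 0, so c_i* = α_i.
NE contributions = (2.6, 3); G = 5.6.

5.6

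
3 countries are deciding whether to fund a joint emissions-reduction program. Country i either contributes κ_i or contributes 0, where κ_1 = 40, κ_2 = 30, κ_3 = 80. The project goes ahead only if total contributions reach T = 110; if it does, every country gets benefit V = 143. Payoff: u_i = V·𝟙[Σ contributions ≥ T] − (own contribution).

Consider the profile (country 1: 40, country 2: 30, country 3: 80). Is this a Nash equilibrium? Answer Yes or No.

No

Total = 150 ≥ 110: provided.
Country 1 (pledges 40, payoff 103): dropping to 0 → total 110, payoff 143. Profitable deviation.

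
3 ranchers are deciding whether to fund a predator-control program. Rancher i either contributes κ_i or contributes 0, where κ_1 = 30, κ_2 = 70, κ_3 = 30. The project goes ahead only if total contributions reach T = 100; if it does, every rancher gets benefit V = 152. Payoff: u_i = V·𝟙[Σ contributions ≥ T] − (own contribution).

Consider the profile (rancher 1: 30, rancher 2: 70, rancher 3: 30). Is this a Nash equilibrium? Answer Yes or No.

No

Total = 130 ≥ 100: provided.
Rancher 1 (pledges 30, payoff 122): dropping to 0 → total 100, payoff 152. Profitable deviation.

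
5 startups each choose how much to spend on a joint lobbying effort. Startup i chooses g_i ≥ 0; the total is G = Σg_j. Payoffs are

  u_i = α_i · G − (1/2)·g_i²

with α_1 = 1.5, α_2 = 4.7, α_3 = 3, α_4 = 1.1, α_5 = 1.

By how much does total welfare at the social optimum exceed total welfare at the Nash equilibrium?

209.31

Startup i's FOC: ∂u_i/∂g_i = α_i − g_i = 0, so g_i* = α_i.
NE contributions = (1.5, 4.7, 3, 1.1, 1); G = 11.3.
W^NE = (Σα)·G − ½Σα_i² = 11.3² − ½·35.55 = 109.915.
Planner sets g_i = Σα_j = 11.3 for every i, so G^SO = 5·11.3 = 56.5.
W^SO = (Σα)·G^SO − ½·5·(Σα)² = (5/2)·11.3² = 319.225.
Deadweight loss = W^SO − W^NE = 209.31.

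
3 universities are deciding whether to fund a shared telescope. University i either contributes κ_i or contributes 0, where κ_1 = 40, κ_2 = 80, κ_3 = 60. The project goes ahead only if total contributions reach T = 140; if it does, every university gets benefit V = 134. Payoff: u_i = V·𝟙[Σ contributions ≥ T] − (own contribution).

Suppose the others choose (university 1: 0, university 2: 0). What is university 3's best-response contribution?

Others' total = 0. Even contributing 60 gives 60 < 140: no benefit either way.
Best response: 0.

0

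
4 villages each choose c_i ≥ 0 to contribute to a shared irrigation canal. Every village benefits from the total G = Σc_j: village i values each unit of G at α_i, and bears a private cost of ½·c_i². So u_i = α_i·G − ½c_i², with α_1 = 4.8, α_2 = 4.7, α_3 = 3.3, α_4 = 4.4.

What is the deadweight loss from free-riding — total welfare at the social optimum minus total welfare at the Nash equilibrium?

333.53

Village i's FOC: ∂u_i/∂c_i = α_i − c_i = 0, so c_i* = α_i.
NE contributions = (4.8, 4.7, 3.3, 4.4); G = 17.2.
W^NE = (Σα)·G − ½Σα_i² = 17.2² − ½·75.38 = 258.15.
Planner sets c_i = Σα_j = 17.2 for every i, so G^SO = 4·17.2 = 68.8.
W^SO = (Σα)·G^SO − ½·4·(Σα)² = (4/2)·17.2² = 591.68.
Deadweight loss = W^SO − W^NE = 333.53.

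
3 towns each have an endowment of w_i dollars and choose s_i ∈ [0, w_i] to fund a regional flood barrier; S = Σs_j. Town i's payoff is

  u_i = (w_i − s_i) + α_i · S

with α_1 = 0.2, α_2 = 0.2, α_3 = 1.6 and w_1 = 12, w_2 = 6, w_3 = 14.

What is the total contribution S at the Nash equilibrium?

14

∂u_i/∂s_i = α_i − 1, so town i contributes w_i if α_i > 1, else 0.
α_i > 1 for i ∈ {3}; NE contributions (0, 0, 14), S = 14.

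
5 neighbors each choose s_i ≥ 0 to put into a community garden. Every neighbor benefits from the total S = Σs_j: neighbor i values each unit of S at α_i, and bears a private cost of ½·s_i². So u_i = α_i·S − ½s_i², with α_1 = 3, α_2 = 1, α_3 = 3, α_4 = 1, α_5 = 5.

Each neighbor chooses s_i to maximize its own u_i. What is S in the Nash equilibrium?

13

Neighbor i's FOC: ∂u_i/∂s_i = α_i − s_i = 0, so s_i* = α_i.
NE contributions = (3, 1, 3, 1, 5); S = 13.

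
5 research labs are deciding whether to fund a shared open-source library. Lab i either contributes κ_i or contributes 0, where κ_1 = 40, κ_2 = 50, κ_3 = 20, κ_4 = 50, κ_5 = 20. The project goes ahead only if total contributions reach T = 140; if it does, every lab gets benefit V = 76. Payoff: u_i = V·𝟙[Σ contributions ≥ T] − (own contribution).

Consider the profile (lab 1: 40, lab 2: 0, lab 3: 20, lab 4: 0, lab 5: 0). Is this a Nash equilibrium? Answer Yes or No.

Total = 60 < 140: not provided.
Lab 1 (pledges 40, payoff -40): dropping to 0 → total 20, payoff 0. Profitable deviation.

No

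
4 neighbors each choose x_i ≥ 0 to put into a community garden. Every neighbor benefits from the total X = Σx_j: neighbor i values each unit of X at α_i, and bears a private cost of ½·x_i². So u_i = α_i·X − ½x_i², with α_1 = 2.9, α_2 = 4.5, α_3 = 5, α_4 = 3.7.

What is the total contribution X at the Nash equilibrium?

Neighbor i's FOC: ∂u_i/∂x_i = α_i − x_i = 0, so x_i* = α_i.
NE contributions = (2.9, 4.5, 5, 3.7); X = 16.1.

16.1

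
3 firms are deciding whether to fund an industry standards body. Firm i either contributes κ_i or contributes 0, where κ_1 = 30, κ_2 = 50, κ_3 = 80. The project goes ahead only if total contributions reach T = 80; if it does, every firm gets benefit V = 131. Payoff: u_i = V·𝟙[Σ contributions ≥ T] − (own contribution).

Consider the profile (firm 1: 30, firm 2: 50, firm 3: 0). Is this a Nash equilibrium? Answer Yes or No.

Yes

Total = 80 ≥ 80: provided.
Firm 1 (pledges 30, payoff 101): dropping to 0 → total 50, payoff 0. No gain.
Firm 2 (pledges 50, payoff 81): dropping to 0 → total 30, payoff 0. No gain.
Firm 3 (pledges 0, payoff 131): pledging 80 → total 160, payoff 51. No gain.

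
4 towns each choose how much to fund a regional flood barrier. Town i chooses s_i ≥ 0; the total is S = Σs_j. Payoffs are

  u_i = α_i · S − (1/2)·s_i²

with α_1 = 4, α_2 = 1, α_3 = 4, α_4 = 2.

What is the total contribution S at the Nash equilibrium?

Town i's FOC: ∂u_i/∂s_i = α_i − s_i = 0, so s_i* = α_i.
NE contributions = (4, 1, 4, 2); S = 11.

11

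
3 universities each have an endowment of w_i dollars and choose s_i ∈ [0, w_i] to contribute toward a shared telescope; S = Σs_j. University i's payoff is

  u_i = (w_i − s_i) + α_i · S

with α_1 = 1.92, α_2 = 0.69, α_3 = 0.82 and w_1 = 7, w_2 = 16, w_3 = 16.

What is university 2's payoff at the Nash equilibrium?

∂u_i/∂s_i = α_i − 1, so university i contributes w_i if α_i > 1, else 0.
α_i > 1 for i ∈ {1}; NE contributions (7, 0, 0), S = 7.
u_2 = (16 − 0) + 0.69·7 = 20.83.

20.83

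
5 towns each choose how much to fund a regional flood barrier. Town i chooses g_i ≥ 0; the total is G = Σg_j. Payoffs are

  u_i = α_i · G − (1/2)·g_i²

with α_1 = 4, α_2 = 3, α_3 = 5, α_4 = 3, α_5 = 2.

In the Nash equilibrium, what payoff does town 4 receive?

Town i's FOC: ∂u_i/∂g_i = α_i − g_i = 0, so g_i* = α_i.
NE contributions = (4, 3, 5, 3, 2); G = 17.
u_4 = α_4·G − ½·(g_4)² = 3·17 − ½·3² = 46.5.

46.5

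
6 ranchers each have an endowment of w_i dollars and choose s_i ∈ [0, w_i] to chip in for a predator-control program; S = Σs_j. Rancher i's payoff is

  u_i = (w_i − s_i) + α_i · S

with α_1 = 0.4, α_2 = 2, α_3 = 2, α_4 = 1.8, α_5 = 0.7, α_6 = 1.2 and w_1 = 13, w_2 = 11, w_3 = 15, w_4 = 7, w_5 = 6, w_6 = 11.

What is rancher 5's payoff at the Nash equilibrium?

∂u_i/∂s_i = α_i − 1, so rancher i contributes w_i if α_i > 1, else 0.
α_i > 1 for i ∈ {2, 3, 4, 6}; NE contributions (0, 11, 15, 7, 0, 11), S = 44.
u_5 = (6 − 0) + 0.7·44 = 36.8.

36.8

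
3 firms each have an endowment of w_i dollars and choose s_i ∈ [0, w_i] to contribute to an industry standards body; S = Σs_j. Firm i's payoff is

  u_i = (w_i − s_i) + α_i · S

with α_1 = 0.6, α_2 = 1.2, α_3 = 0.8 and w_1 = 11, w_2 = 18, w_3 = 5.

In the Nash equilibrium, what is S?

∂u_i/∂s_i = α_i − 1, so firm i contributes w_i if α_i > 1, else 0.
α_i > 1 for i ∈ {2}; NE contributions (0, 18, 0), S = 18.

18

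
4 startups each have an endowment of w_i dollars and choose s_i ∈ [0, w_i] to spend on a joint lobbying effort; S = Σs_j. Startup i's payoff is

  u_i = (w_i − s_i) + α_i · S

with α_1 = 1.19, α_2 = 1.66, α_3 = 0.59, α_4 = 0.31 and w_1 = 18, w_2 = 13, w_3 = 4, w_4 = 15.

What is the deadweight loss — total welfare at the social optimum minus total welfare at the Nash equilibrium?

52.25

∂u_i/∂s_i = α_i − 1, so startup i contributes w_i if α_i > 1, else 0.
α_i > 1 for i ∈ {1, 2}; NE contributions (18, 13, 0, 0), S = 31.
W^NE = Σw_i − S^NE + (Σα_i)·S^NE = 50 + 2.75·31 = 135.25.
Planner: ∂(Σu_j)/∂s_i = Σα_j − 1 = 2.75 > 0, so everyone contributes w_i; S^SO = 50, W^SO = 50 + 2.75·50 = 187.5.
Deadweight loss = 52.25.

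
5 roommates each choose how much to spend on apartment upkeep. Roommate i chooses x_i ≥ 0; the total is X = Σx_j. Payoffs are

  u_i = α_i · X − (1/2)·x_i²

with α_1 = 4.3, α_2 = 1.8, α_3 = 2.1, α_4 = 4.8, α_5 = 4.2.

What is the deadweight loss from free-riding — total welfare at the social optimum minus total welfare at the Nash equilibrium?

Roommate i's FOC: ∂u_i/∂x_i = α_i − x_i = 0, so x_i* = α_i.
NE contributions = (4.3, 1.8, 2.1, 4.8, 4.2); X = 17.2.
W^NE = (Σα)·X − ½Σα_i² = 17.2² − ½·66.82 = 262.43.
Planner sets x_i = Σα_j = 17.2 for every i, so X^SO = 5·17.2 = 86.
W^SO = (Σα)·X^SO − ½·5·(Σα)² = (5/2)·17.2² = 739.6.
Deadweight loss = W^SO − W^NE = 477.17.

477.17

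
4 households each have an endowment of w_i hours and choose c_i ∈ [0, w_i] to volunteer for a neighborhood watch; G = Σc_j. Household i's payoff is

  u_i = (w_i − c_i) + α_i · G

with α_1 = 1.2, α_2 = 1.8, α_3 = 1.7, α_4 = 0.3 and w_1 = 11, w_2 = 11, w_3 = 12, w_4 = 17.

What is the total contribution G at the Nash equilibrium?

∂u_i/∂c_i = α_i − 1, so household i contributes w_i if α_i > 1, else 0.
α_i > 1 for i ∈ {1, 2, 3}; NE contributions (11, 11, 12, 0), G = 34.

34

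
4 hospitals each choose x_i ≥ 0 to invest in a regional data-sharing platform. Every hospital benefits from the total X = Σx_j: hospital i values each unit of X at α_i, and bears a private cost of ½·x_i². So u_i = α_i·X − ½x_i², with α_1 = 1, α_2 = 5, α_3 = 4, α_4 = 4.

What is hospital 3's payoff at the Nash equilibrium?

48

Hospital i's FOC: ∂u_i/∂x_i = α_i − x_i = 0, so x_i* = α_i.
NE contributions = (1, 5, 4, 4); X = 14.
u_3 = α_3·X − ½·(x_3)² = 4·14 − ½·4² = 48.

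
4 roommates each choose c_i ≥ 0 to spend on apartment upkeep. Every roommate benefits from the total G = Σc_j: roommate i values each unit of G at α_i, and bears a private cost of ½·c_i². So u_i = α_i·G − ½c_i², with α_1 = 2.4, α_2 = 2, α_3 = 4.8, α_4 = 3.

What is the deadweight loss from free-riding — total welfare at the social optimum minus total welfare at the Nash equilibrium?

Roommate i's FOC: ∂u_i/∂c_i = α_i − c_i = 0, so c_i* = α_i.
NE contributions = (2.4, 2, 4.8, 3); G = 12.2.
W^NE = (Σα)·G − ½Σα_i² = 12.2² − ½·41.8 = 127.94.
Planner sets c_i = Σα_j = 12.2 for every i, so G^SO = 4·12.2 = 48.8.
W^SO = (Σα)·G^SO − ½·4·(Σα)² = (4/2)·12.2² = 297.68.
Deadweight loss = W^SO − W^NE = 169.74.

169.74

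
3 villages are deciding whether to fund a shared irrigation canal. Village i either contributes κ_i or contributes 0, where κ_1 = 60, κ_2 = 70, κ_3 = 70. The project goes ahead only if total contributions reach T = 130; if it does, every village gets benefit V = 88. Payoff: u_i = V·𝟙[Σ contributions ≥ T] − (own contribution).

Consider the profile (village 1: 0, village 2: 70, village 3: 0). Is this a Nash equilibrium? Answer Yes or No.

Total = 70 < 130: not provided.
Village 1 (pledges 0, payoff 0): pledging 60 → total 130, payoff 28. Profitable deviation.

No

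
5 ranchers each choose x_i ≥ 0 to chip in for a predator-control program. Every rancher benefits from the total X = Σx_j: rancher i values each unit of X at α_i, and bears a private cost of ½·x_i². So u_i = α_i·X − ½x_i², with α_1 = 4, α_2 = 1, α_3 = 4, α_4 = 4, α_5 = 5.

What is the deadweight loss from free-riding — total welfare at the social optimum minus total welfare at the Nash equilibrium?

Rancher i's FOC: ∂u_i/∂x_i = α_i − x_i = 0, so x_i* = α_i.
NE contributions = (4, 1, 4, 4, 5); X = 18.
W^NE = (Σα)·X − ½Σα_i² = 18² − ½·74 = 287.
Planner sets x_i = Σα_j = 18 for every i, so X^SO = 5·18 = 90.
W^SO = (Σα)·X^SO − ½·5·(Σα)² = (5/2)·18² = 810.
Deadweight loss = W^SO − W^NE = 523.

523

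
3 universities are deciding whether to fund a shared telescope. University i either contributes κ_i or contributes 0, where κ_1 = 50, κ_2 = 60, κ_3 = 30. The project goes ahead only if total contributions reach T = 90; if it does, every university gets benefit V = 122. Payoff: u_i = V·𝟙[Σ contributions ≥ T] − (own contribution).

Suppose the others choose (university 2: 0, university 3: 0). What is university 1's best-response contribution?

Others' total = 0. Even contributing 50 gives 50 < 90: no benefit either way.
Best response: 0.

0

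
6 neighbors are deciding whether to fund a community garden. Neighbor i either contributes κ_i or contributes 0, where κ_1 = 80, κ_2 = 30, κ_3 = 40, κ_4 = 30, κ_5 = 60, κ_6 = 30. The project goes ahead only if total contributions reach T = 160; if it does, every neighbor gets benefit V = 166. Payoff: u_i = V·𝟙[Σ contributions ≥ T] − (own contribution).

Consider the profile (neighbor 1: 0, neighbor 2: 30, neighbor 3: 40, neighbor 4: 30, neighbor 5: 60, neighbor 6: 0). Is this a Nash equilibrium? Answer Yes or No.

Total = 160 ≥ 160: provided.
Neighbor 1 (pledges 0, payoff 166): pledging 80 → total 240, payoff 86. No gain.
Neighbor 2 (pledges 30, payoff 136): dropping to 0 → total 130, payoff 0. No gain.
Neighbor 3 (pledges 40, payoff 126): dropping to 0 → total 120, payoff 0. No gain.
Neighbor 4 (pledges 30, payoff 136): dropping to 0 → total 130, payoff 0. No gain.
Neighbor 5 (pledges 60, payoff 106): dropping to 0 → total 100, payoff 0. No gain.
Neighbor 6 (pledges 0, payoff 166): pledging 30 → total 190, payoff 136. No gain.

Yes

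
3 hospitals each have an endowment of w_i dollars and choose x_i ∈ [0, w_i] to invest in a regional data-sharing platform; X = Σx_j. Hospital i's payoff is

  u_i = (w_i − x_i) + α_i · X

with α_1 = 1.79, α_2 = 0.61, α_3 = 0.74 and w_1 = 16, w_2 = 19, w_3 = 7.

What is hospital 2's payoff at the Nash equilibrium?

∂u_i/∂x_i = α_i − 1, so hospital i contributes w_i if α_i > 1, else 0.
α_i > 1 for i ∈ {1}; NE contributions (16, 0, 0), X = 16.
u_2 = (19 − 0) + 0.61·16 = 28.76.

28.76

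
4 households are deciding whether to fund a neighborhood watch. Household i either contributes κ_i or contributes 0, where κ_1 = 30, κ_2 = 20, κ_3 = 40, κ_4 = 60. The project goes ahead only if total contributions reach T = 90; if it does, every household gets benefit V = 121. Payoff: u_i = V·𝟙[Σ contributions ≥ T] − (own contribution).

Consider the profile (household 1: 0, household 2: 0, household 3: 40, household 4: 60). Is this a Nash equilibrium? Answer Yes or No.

Total = 100 ≥ 90: provided.
Household 1 (pledges 0, payoff 121): pledging 30 → total 130, payoff 91. No gain.
Household 2 (pledges 0, payoff 121): pledging 20 → total 120, payoff 101. No gain.
Household 3 (pledges 40, payoff 81): dropping to 0 → total 60, payoff 0. No gain.
Household 4 (pledges 60, payoff 61): dropping to 0 → total 40, payoff 0. No gain.

Yes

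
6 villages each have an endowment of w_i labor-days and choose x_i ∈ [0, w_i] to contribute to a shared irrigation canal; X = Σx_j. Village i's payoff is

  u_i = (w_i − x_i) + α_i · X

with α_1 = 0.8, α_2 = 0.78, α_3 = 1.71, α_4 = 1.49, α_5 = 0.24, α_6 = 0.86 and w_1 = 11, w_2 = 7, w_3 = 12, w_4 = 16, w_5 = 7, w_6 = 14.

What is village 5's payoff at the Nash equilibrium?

13.72

∂u_i/∂x_i = α_i − 1, so village i contributes w_i if α_i > 1, else 0.
α_i > 1 for i ∈ {3, 4}; NE contributions (0, 0, 12, 16, 0, 0), X = 28.
u_5 = (7 − 0) + 0.24·28 = 13.72.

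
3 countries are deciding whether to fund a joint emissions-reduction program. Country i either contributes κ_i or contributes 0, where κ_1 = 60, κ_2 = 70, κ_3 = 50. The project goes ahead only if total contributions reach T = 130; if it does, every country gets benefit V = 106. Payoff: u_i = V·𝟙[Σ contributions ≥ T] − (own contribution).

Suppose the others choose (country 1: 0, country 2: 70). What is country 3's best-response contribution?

Others' total = 70. Even contributing 50 gives 120 < 130: no benefit either way.
Best response: 0.

0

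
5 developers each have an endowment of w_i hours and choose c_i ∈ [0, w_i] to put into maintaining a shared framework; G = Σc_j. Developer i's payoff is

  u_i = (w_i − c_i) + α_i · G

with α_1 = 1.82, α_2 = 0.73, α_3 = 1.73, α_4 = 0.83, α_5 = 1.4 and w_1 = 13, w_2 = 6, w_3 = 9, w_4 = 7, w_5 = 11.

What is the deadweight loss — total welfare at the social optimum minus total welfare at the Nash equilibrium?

∂u_i/∂c_i = α_i − 1, so developer i contributes w_i if α_i > 1, else 0.
α_i > 1 for i ∈ {1, 3, 5}; NE contributions (13, 0, 9, 0, 11), G = 33.
W^NE = Σw_i − G^NE + (Σα_i)·G^NE = 46 + 5.51·33 = 227.83.
Planner: ∂(Σu_j)/∂c_i = Σα_j − 1 = 5.51 > 0, so everyone contributes w_i; G^SO = 46, W^SO = 46 + 5.51·46 = 299.46.
Deadweight loss = 71.63.

71.63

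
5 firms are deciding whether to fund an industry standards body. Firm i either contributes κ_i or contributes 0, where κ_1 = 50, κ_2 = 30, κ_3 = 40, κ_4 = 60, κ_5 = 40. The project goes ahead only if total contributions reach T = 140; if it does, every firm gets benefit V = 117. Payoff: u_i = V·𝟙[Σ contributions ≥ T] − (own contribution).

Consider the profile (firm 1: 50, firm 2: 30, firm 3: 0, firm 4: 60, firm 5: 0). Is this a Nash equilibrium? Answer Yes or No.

Total = 140 ≥ 140: provided.
Firm 1 (pledges 50, payoff 67): dropping to 0 → total 90, payoff 0. No gain.
Firm 2 (pledges 30, payoff 87): dropping to 0 → total 110, payoff 0. No gain.
Firm 3 (pledges 0, payoff 117): pledging 40 → total 180, payoff 77. No gain.
Firm 4 (pledges 60, payoff 57): dropping to 0 → total 80, payoff 0. No gain.
Firm 5 (pledges 0, payoff 117): pledging 40 → total 180, payoff 77. No gain.

Yes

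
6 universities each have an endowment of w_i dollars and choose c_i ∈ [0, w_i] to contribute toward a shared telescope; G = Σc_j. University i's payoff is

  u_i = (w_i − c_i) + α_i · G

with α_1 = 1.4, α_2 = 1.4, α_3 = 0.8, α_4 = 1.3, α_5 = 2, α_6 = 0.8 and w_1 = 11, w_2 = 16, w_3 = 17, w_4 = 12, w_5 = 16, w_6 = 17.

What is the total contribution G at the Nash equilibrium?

∂u_i/∂c_i = α_i − 1, so university i contributes w_i if α_i > 1, else 0.
α_i > 1 for i ∈ {1, 2, 4, 5}; NE contributions (11, 16, 0, 12, 16, 0), G = 55.

55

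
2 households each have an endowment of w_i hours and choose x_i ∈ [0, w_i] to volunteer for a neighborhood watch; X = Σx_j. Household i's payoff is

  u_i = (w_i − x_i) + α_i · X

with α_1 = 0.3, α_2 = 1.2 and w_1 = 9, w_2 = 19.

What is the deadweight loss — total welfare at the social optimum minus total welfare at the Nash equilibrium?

4.5

∂u_i/∂x_i = α_i − 1, so household i contributes w_i if α_i > 1, else 0.
α_i > 1 for i ∈ {2}; NE contributions (0, 19), X = 19.
W^NE = Σw_i − X^NE + (Σα_i)·X^NE = 28 + 0.5·19 = 37.5.
Planner: ∂(Σu_j)/∂x_i = Σα_j − 1 = 0.5 > 0, so everyone contributes w_i; X^SO = 28, W^SO = 28 + 0.5·28 = 42.
Deadweight loss = 4.5.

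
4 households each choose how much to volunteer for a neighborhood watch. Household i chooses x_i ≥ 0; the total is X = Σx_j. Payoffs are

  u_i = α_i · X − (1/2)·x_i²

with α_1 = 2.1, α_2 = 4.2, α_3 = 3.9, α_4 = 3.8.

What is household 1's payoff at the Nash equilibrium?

27.195

Household i's FOC: ∂u_i/∂x_i = α_i − x_i = 0, so x_i* = α_i.
NE contributions = (2.1, 4.2, 3.9, 3.8); X = 14.
u_1 = α_1·X − ½·(x_1)² = 2.1·14 − ½·2.1² = 27.195.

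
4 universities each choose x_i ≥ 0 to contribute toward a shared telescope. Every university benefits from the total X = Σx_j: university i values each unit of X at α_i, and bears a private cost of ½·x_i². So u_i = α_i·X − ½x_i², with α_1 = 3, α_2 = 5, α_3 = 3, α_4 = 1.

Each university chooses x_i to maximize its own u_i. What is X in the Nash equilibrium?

12

University i's FOC: ∂u_i/∂x_i = α_i − x_i = 0, so x_i* = α_i.
NE contributions = (3, 5, 3, 1); X = 12.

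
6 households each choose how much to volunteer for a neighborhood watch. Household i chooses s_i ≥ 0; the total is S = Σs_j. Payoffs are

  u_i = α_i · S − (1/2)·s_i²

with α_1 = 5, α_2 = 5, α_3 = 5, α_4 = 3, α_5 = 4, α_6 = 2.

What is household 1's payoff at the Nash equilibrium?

107.5

Household i's FOC: ∂u_i/∂s_i = α_i − s_i = 0, so s_i* = α_i.
NE contributions = (5, 5, 5, 3, 4, 2); S = 24.
u_1 = α_1·S − ½·(s_1)² = 5·24 − ½·5² = 107.5.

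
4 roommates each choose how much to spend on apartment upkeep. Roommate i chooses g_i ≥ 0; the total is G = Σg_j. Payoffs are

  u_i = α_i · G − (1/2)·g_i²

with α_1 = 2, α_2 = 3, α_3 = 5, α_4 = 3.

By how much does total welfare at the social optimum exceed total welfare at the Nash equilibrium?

192.5

Roommate i's FOC: ∂u_i/∂g_i = α_i − g_i = 0, so g_i* = α_i.
NE contributions = (2, 3, 5, 3); G = 13.
W^NE = (Σα)·G − ½Σα_i² = 13² − ½·47 = 145.5.
Planner sets g_i = Σα_j = 13 for every i, so G^SO = 4·13 = 52.
W^SO = (Σα)·G^SO − ½·4·(Σα)² = (4/2)·13² = 338.
Deadweight loss = W^SO − W^NE = 192.5.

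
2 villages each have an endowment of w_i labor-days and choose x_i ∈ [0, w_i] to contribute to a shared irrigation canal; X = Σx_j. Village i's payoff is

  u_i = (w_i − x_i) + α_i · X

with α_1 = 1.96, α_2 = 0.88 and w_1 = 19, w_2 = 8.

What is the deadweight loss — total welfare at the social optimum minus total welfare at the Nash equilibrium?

∂u_i/∂x_i = α_i − 1, so village i contributes w_i if α_i > 1, else 0.
α_i > 1 for i ∈ {1}; NE contributions (19, 0), X = 19.
W^NE = Σw_i − X^NE + (Σα_i)·X^NE = 27 + 1.84·19 = 61.96.
Planner: ∂(Σu_j)/∂x_i = Σα_j − 1 = 1.84 > 0, so everyone contributes w_i; X^SO = 27, W^SO = 27 + 1.84·27 = 76.68.
Deadweight loss = 14.72.

14.72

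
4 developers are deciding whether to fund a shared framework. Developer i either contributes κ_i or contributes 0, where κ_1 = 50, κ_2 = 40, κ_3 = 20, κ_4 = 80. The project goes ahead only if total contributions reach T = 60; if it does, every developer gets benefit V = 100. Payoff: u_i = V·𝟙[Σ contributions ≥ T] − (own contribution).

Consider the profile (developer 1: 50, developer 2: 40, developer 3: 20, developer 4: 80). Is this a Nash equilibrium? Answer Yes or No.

Total = 190 ≥ 60: provided.
Developer 1 (pledges 50, payoff 50): dropping to 0 → total 140, payoff 100. Profitable deviation.

No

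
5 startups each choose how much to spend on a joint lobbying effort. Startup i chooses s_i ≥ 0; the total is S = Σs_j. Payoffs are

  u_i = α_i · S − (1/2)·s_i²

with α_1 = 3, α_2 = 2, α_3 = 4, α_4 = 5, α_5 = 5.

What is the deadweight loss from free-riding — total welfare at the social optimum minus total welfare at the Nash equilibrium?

Startup i's FOC: ∂u_i/∂s_i = α_i − s_i = 0, so s_i* = α_i.
NE contributions = (3, 2, 4, 5, 5); S = 19.
W^NE = (Σα)·S − ½Σα_i² = 19² − ½·79 = 321.5.
Planner sets s_i = Σα_j = 19 for every i, so S^SO = 5·19 = 95.
W^SO = (Σα)·S^SO − ½·5·(Σα)² = (5/2)·19² = 902.5.
Deadweight loss = W^SO − W^NE = 581.

581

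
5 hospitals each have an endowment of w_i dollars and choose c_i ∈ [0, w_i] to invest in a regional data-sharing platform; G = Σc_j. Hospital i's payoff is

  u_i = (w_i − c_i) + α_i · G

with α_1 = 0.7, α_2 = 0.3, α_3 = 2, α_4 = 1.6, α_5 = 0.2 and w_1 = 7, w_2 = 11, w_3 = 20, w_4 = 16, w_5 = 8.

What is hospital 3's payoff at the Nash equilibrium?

72

∂u_i/∂c_i = α_i − 1, so hospital i contributes w_i if α_i > 1, else 0.
α_i > 1 for i ∈ {3, 4}; NE contributions (0, 0, 20, 16, 0), G = 36.
u_3 = (20 − 20) + 2·36 = 72.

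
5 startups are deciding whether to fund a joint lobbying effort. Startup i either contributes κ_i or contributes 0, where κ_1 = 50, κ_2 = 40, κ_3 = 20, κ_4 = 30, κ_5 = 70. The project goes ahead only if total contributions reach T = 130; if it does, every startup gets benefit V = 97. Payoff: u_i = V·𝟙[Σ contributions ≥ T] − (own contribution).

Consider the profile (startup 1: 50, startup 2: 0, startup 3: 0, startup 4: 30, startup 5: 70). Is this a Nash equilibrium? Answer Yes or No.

Total = 150 ≥ 130: provided.
Startup 1 (pledges 50, payoff 47): dropping to 0 → total 100, payoff 0. No gain.
Startup 2 (pledges 0, payoff 97): pledging 40 → total 190, payoff 57. No gain.
Startup 3 (pledges 0, payoff 97): pledging 20 → total 170, payoff 77. No gain.
Startup 4 (pledges 30, payoff 67): dropping to 0 → total 120, payoff 0. No gain.
Startup 5 (pledges 70, payoff 27): dropping to 0 → total 80, payoff 0. No gain.

Yes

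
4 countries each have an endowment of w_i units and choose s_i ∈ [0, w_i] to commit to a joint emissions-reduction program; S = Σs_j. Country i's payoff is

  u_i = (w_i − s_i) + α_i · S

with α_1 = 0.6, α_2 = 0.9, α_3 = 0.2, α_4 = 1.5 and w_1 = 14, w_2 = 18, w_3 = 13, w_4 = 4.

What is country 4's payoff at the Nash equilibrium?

6

∂u_i/∂s_i = α_i − 1, so country i contributes w_i if α_i > 1, else 0.
α_i > 1 for i ∈ {4}; NE contributions (0, 0, 0, 4), S = 4.
u_4 = (4 − 4) + 1.5·4 = 6.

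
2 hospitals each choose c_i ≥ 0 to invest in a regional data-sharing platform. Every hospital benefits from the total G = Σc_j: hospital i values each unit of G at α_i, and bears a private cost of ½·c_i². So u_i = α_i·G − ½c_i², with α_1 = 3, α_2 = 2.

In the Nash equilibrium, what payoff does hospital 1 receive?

10.5

Hospital i's FOC: ∂u_i/∂c_i = α_i − c_i = 0, so c_i* = α_i.
NE contributions = (3, 2); G = 5.
u_1 = α_1·G − ½·(c_1)² = 3·5 − ½·3² = 10.5.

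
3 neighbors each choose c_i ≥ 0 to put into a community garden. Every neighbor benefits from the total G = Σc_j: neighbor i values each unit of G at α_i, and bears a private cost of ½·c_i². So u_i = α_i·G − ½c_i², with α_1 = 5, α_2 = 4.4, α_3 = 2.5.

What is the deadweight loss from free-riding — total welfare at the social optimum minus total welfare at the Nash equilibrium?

Neighbor i's FOC: ∂u_i/∂c_i = α_i − c_i = 0, so c_i* = α_i.
NE contributions = (5, 4.4, 2.5); G = 11.9.
W^NE = (Σα)·G − ½Σα_i² = 11.9² − ½·50.61 = 116.305.
Planner sets c_i = Σα_j = 11.9 for every i, so G^SO = 3·11.9 = 35.7.
W^SO = (Σα)·G^SO − ½·3·(Σα)² = (3/2)·11.9² = 212.415.
Deadweight loss = W^SO − W^NE = 96.11.

96.11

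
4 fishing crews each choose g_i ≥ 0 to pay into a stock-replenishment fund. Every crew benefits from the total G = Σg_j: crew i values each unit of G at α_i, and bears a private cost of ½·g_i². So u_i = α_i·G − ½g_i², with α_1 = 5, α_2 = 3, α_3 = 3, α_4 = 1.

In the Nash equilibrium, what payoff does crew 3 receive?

Crew i's FOC: ∂u_i/∂g_i = α_i − g_i = 0, so g_i* = α_i.
NE contributions = (5, 3, 3, 1); G = 12.
u_3 = α_3·G − ½·(g_3)² = 3·12 − ½·3² = 31.5.

31.5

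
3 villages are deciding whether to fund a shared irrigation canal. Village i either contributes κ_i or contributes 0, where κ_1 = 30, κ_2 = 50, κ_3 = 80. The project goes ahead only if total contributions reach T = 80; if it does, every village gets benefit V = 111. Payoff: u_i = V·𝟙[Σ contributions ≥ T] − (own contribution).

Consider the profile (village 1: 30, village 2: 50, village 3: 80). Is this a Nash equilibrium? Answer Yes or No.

Total = 160 ≥ 80: provided.
Village 1 (pledges 30, payoff 81): dropping to 0 → total 130, payoff 111. Profitable deviation.

No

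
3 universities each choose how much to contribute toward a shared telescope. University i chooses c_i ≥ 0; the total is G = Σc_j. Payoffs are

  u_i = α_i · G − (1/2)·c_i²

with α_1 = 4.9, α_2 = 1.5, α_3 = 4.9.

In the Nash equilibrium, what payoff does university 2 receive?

University i's FOC: ∂u_i/∂c_i = α_i − c_i = 0, so c_i* = α_i.
NE contributions = (4.9, 1.5, 4.9); G = 11.3.
u_2 = α_2·G − ½·(c_2)² = 1.5·11.3 − ½·1.5² = 15.825.

15.825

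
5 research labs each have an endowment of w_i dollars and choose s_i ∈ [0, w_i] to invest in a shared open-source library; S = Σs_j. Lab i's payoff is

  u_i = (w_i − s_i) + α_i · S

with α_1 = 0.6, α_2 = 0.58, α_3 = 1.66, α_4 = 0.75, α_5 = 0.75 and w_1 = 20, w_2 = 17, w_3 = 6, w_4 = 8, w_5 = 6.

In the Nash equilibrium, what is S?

∂u_i/∂s_i = α_i − 1, so lab i contributes w_i if α_i > 1, else 0.
α_i > 1 for i ∈ {3}; NE contributions (0, 0, 6, 0, 0), S = 6.

6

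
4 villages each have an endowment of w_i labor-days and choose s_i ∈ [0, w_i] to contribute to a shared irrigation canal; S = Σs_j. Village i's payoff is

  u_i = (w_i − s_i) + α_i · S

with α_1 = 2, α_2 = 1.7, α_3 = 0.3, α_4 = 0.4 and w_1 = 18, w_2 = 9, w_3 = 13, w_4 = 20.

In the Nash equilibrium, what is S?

∂u_i/∂s_i = α_i − 1, so village i contributes w_i if α_i > 1, else 0.
α_i > 1 for i ∈ {1, 2}; NE contributions (18, 9, 0, 0), S = 27.

27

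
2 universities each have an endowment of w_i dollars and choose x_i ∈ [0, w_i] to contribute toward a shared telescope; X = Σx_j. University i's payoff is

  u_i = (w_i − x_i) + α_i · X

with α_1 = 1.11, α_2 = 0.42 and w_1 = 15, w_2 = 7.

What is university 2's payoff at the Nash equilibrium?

13.3

∂u_i/∂x_i = α_i − 1, so university i contributes w_i if α_i > 1, else 0.
α_i > 1 for i ∈ {1}; NE contributions (15, 0), X = 15.
u_2 = (7 − 0) + 0.42·15 = 13.3.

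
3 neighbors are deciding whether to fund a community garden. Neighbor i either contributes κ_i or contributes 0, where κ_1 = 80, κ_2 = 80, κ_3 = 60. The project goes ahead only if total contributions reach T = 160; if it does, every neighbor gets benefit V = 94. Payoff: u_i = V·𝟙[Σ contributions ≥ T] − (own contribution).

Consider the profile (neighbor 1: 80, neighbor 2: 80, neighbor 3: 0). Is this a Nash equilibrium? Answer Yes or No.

Total = 160 ≥ 160: provided.
Neighbor 1 (pledges 80, payoff 14): dropping to 0 → total 80, payoff 0. No gain.
Neighbor 2 (pledges 80, payoff 14): dropping to 0 → total 80, payoff 0. No gain.
Neighbor 3 (pledges 0, payoff 94): pledging 60 → total 220, payoff 34. No gain.

Yes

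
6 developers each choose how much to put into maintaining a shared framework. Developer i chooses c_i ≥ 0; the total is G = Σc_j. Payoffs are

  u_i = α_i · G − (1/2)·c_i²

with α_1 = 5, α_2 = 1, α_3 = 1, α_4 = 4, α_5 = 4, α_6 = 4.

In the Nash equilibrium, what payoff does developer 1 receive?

82.5

Developer i's FOC: ∂u_i/∂c_i = α_i − c_i = 0, so c_i* = α_i.
NE contributions = (5, 1, 1, 4, 4, 4); G = 19.
u_1 = α_1·G − ½·(c_1)² = 5·19 − ½·5² = 82.5.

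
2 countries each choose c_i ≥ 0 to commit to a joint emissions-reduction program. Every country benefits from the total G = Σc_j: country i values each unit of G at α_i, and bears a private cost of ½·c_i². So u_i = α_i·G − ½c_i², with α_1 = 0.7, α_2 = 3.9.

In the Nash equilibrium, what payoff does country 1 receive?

Country i's FOC: ∂u_i/∂c_i = α_i − c_i = 0, so c_i* = α_i.
NE contributions = (0.7, 3.9); G = 4.6.
u_1 = α_1·G − ½·(c_1)² = 0.7·4.6 − ½·0.7² = 2.975.

2.975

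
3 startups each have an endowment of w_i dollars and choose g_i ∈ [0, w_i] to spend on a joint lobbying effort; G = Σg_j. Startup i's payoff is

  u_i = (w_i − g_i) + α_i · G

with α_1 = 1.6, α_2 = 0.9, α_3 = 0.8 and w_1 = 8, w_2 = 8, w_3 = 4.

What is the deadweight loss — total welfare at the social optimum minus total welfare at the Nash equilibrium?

∂u_i/∂g_i = α_i − 1, so startup i contributes w_i if α_i > 1, else 0.
α_i > 1 for i ∈ {1}; NE contributions (8, 0, 0), G = 8.
W^NE = Σw_i − G^NE + (Σα_i)·G^NE = 20 + 2.3·8 = 38.4.
Planner: ∂(Σu_j)/∂g_i = Σα_j − 1 = 2.3 > 0, so everyone contributes w_i; G^SO = 20, W^SO = 20 + 2.3·20 = 66.
Deadweight loss = 27.6.

27.6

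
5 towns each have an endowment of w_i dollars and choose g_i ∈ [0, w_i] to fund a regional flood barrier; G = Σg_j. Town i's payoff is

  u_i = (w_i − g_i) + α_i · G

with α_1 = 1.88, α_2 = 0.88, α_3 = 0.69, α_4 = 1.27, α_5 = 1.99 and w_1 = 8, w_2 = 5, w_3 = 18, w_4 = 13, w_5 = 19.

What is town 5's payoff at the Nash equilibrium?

79.6

∂u_i/∂g_i = α_i − 1, so town i contributes w_i if α_i > 1, else 0.
α_i > 1 for i ∈ {1, 4, 5}; NE contributions (8, 0, 0, 13, 19), G = 40.
u_5 = (19 − 19) + 1.99·40 = 79.6.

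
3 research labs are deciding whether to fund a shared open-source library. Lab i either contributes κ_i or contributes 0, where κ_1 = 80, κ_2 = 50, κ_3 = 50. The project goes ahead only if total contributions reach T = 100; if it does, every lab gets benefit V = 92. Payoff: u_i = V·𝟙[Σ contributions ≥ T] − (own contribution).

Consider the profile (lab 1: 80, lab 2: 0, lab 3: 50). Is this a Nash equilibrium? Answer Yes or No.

Total = 130 ≥ 100: provided.
Lab 1 (pledges 80, payoff 12): dropping to 0 → total 50, payoff 0. No gain.
Lab 2 (pledges 0, payoff 92): pledging 50 → total 180, payoff 42. No gain.
Lab 3 (pledges 50, payoff 42): dropping to 0 → total 80, payoff 0. No gain.

Yes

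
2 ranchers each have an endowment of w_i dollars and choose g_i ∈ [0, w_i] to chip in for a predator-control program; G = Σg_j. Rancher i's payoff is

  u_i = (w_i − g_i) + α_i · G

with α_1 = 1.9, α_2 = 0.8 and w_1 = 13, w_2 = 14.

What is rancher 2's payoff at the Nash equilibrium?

∂u_i/∂g_i = α_i − 1, so rancher i contributes w_i if α_i > 1, else 0.
α_i > 1 for i ∈ {1}; NE contributions (13, 0), G = 13.
u_2 = (14 − 0) + 0.8·13 = 24.4.

24.4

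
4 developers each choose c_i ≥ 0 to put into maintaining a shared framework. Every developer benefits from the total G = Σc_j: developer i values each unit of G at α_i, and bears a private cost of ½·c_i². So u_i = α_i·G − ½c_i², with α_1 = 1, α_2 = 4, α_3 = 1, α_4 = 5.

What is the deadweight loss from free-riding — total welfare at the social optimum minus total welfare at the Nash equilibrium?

142.5

Developer i's FOC: ∂u_i/∂c_i = α_i − c_i = 0, so c_i* = α_i.
NE contributions = (1, 4, 1, 5); G = 11.
W^NE = (Σα)·G − ½Σα_i² = 11² − ½·43 = 99.5.
Planner sets c_i = Σα_j = 11 for every i, so G^SO = 4·11 = 44.
W^SO = (Σα)·G^SO − ½·4·(Σα)² = (4/2)·11² = 242.
Deadweight loss = W^SO − W^NE = 142.5.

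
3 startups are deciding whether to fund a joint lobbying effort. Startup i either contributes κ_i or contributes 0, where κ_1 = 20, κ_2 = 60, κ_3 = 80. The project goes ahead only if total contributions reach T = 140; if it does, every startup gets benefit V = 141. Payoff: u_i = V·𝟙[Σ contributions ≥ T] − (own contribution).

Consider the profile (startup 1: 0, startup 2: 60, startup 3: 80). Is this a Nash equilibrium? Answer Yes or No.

Total = 140 ≥ 140: provided.
Startup 1 (pledges 0, payoff 141): pledging 20 → total 160, payoff 121. No gain.
Startup 2 (pledges 60, payoff 81): dropping to 0 → total 80, payoff 0. No gain.
Startup 3 (pledges 80, payoff 61): dropping to 0 → total 60, payoff 0. No gain.

Yes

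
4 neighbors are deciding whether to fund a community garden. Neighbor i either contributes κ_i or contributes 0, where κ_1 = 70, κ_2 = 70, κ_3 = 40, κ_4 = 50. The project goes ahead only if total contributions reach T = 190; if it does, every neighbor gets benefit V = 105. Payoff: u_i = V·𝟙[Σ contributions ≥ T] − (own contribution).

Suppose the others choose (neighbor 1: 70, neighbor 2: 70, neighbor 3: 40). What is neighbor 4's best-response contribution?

Others' total = 180. Contributing 50 brings total to 230 ≥ 190: gain V − κ_4 = 55.
Best response: 50.

50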